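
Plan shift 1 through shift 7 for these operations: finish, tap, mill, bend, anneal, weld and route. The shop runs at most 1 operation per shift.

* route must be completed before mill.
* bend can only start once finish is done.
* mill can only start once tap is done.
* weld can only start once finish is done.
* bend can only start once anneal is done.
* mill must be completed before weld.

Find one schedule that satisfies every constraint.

anneal -> shift 5, route -> shift 2, finish -> shift 4, tap -> shift 1, weld -> shift 7, bend -> shift 6, mill -> shift 3

Checking: anneal(shift 5) before bend(shift 6); route(shift 2) before mill(shift 3); tap(shift 1) before mill(shift 3); mill(shift 3) before weld(shift 7); finish(shift 4) before bend(shift 6); finish(shift 4) before weld(shift 7); max 1 per shift (cap 1).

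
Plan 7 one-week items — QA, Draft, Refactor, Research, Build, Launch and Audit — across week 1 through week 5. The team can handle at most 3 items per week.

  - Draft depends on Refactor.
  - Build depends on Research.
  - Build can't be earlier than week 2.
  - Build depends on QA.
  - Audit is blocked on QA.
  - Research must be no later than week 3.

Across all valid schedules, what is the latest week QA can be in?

week 4

Downstream work caps QA at week 4.
QA at week 4 is achievable: Build -> week 5; Audit -> week 5; Research -> week 1; Launch -> week 1; QA -> week 4; Draft -> week 2; Refactor -> week 1.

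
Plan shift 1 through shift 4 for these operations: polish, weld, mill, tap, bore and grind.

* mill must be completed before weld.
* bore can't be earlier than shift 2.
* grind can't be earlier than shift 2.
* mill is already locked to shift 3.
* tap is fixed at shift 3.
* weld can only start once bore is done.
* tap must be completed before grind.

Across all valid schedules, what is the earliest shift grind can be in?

Grind is available from shift 2; precedence pushes grind to at least shift 4.
grind at shift 4 is achievable: polish in shift 1; weld in shift 4; mill in shift 3; grind in shift 4; tap in shift 3; bore in shift 2.

shift 4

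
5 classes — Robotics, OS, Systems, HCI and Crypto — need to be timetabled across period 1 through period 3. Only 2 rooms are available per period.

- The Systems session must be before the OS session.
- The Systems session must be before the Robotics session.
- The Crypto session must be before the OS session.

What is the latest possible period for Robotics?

period 3

Precedence pushes Robotics to at least period 2.
Robotics at period 3 is achievable: Robotics in period 3, OS in period 2, Systems in period 1, Crypto in period 1, HCI in period 2.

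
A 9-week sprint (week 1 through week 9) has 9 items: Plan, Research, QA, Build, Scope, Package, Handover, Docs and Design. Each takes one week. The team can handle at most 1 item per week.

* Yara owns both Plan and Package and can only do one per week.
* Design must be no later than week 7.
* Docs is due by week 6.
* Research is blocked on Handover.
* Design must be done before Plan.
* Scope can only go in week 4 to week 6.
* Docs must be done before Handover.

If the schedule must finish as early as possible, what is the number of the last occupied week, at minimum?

9

The precedence chain requires at least 3 distinct weeks.
With at most 1 per week and 9 work items, at least 9 weeks are needed.
Scope can't be placed before week 4, so the schedule must run through at least week 4.
9 works (last occupied week: week 9): for example Build in week 8; Design in week 2; Plan in week 5; QA in week 7; Handover in week 3; Scope in week 4; Docs in week 1; Research in week 6; Package in week 9.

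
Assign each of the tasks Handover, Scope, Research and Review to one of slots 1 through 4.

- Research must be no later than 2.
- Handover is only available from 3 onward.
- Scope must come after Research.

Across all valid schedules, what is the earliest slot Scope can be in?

2

Precedence pushes Scope to at least 2.
Scope at 2 is achievable: Review=1; Scope=2; Handover=3; Research=1.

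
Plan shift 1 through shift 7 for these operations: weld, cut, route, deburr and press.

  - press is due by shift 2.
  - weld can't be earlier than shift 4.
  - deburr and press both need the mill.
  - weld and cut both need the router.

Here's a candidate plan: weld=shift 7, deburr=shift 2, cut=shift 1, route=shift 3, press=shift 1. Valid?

Yes

deburr and press both need the mill — holds.
weld and cut both need the router — holds.
weld can't be earlier than shift 4 — holds.
press is due by shift 2 — holds.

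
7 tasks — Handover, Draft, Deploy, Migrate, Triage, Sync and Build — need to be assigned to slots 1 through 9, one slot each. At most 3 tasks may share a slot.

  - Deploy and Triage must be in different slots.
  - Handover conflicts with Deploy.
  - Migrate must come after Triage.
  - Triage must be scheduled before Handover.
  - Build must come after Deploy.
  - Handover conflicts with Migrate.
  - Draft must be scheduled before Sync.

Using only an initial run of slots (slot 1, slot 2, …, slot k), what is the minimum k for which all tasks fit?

3 slots

The precedence chain requires at least 2 distinct slots.
With at most 3 per slot and 7 tasks, at least 3 slots are needed.
3 works (last occupied slot: 3): for example Handover -> 3; Draft -> 1; Deploy -> 2; Migrate -> 2; Sync -> 2; Build -> 3; Triage -> 1.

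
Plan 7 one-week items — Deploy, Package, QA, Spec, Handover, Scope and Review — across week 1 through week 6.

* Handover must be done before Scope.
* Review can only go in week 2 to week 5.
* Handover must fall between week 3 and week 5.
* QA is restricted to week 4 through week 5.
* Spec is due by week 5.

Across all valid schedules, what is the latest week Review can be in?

week 5

Review is available from week 2; Review's own window allows nothing later than week 5.
Review at week 5 is achievable: Deploy in week 1; Handover in week 3; Scope in week 4; Review in week 5; Spec in week 1; QA in week 4; Package in week 1.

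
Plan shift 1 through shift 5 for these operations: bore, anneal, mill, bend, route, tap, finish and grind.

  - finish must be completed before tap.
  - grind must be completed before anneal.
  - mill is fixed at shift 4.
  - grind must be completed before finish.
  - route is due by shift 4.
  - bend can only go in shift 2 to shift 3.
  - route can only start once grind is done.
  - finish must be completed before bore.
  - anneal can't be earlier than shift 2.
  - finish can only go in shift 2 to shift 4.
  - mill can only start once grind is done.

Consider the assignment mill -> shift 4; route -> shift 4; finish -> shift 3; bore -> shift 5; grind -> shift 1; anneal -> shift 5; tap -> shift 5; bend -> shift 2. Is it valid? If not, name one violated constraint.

Yes

mill is fixed at shift 4 — holds.
anneal can't be earlier than shift 2 — holds.
route can only start once grind is done — holds.
route is due by shift 4 — holds.
mill can only start once grind is done — holds.
grind must be completed before finish — holds.
finish can only go in shift 2 to shift 4 — holds.
finish must be completed before bore — holds.
finish must be completed before tap — holds.
grind must be completed before anneal — holds.
bend can only go in shift 2 to shift 3 — holds.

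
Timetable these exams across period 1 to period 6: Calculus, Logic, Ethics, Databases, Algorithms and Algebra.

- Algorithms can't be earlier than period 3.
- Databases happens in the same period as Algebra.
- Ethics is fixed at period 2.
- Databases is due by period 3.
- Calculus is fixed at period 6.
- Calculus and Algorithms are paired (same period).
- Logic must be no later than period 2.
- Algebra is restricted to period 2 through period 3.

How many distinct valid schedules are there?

4

Enumerating: Algebra -> period 2, Algorithms -> period 6, Calculus -> period 6, Logic -> period 1, Databases -> period 2, Ethics -> period 2 | Logic in period 1, Databases in period 3, Ethics in period 2, Algorithms in period 6, Algebra in period 3, Calculus in period 6 | Ethics in period 2; Algorithms in period 6; Databases in period 2; Calculus in period 6; Algebra in period 2; Logic in period 2 | Ethics -> period 2; Databases -> period 3; Algorithms -> period 6; Algebra -> period 3; Calculus -> period 6; Logic -> period 2.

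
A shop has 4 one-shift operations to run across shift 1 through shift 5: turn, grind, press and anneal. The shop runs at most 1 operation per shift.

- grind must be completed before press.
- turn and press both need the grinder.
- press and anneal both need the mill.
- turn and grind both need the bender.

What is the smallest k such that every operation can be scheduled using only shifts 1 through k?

The precedence chain requires at least 2 distinct shifts.
With at most 1 per shift and 4 operations, at least 4 shifts are needed.
4 works (last occupied shift: shift 4): for example turn=shift 3; anneal=shift 4; press=shift 2; grind=shift 1.

4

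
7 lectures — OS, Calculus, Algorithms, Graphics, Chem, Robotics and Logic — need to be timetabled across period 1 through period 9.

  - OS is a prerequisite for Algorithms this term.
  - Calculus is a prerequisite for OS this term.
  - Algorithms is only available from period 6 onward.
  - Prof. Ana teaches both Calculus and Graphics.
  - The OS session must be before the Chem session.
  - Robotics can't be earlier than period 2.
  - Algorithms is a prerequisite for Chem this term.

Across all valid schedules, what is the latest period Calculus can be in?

Downstream work caps Calculus at period 6.
Calculus at period 6 is achievable: Robotics in period 2; OS in period 7; Calculus in period 6; Algorithms in period 8; Logic in period 1; Chem in period 9; Graphics in period 1.

period 6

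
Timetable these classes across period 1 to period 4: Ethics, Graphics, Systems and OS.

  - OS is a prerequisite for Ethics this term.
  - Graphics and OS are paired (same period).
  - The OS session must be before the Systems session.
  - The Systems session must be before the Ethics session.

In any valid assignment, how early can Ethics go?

period 3

Precedence pushes Ethics to at least period 3.
Ethics at period 3 is achievable: OS in period 1; Graphics in period 1; Systems in period 2; Ethics in period 3.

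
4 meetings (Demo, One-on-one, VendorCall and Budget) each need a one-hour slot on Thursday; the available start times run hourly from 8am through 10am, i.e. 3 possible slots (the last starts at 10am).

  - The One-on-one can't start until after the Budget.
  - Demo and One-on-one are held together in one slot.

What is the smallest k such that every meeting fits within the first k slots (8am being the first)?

The precedence chain requires at least 2 distinct slots.
2 works (last occupied slot: 9am): for example One-on-one -> 9am; VendorCall -> 8am; Budget -> 8am; Demo -> 9am.

2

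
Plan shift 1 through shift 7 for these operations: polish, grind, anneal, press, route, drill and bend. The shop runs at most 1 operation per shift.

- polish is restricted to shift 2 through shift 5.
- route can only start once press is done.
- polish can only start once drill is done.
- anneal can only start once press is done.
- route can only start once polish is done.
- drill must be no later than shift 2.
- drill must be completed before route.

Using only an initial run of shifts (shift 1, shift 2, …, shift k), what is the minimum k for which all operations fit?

The precedence chain requires at least 3 distinct shifts.
With at most 1 per shift and 7 operations, at least 7 shifts are needed.
7 works (last occupied shift: shift 7): for example anneal in shift 5, grind in shift 6, polish in shift 2, route in shift 4, bend in shift 7, press in shift 3, drill in shift 1.

7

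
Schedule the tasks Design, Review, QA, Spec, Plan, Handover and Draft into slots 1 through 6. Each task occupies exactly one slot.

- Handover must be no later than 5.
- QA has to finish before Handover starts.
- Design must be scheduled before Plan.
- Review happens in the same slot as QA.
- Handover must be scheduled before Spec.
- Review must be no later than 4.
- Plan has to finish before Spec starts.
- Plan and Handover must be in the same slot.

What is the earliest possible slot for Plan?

Precedence pushes Plan to at least 2; downstream work caps Plan at 5.
Plan at 2 is achievable: Draft -> 1; Design -> 1; Spec -> 3; Plan -> 2; Handover -> 2; QA -> 1; Review -> 1.

2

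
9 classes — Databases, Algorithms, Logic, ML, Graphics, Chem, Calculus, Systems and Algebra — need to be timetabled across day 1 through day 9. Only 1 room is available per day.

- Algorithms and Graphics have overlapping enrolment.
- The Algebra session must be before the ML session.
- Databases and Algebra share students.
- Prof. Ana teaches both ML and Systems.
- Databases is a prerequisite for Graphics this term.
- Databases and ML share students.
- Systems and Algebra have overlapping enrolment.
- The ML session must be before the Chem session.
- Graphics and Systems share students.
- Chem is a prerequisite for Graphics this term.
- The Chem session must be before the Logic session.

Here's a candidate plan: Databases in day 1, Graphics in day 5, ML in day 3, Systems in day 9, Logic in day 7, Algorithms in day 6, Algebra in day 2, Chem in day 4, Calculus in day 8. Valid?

Only 1 room is available per day — holds.
The Algebra session must be before the ML session — holds.
Graphics and Systems share students — holds.
The ML session must be before the Chem session — holds.
Databases and Algebra share students — holds.
Chem is a prerequisite for Graphics this term — holds.
Systems and Algebra have overlapping enrolment — holds.
Databases is a prerequisite for Graphics this term — holds.
Prof. Ana teaches both ML and Systems — holds.
Algorithms and Graphics have overlapping enrolment — holds.
Databases and ML share students — holds.
The Chem session must be before the Logic session — holds.

Yes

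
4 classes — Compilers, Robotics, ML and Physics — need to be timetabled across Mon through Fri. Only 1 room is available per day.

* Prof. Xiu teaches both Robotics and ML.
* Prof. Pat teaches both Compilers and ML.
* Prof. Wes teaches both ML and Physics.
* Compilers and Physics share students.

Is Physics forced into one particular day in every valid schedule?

Physics can be Mon (e.g. Physics=Mon; Compilers=Tue; ML=Thu; Robotics=Wed) or Tue (e.g. Robotics -> Wed; Physics -> Tue; Compilers -> Mon; ML -> Thu).

No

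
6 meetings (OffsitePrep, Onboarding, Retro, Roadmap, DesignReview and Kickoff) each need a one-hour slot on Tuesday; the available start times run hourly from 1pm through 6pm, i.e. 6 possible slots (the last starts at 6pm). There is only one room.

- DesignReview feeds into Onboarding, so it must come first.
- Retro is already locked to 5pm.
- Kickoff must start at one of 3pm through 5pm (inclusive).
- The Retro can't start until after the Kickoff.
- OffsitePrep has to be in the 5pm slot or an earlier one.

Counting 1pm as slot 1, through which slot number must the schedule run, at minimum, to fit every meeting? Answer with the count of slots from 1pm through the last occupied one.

The precedence chain requires at least 2 distinct slots.
With at most 1 per slot and 6 meetings, at least 6 slots are needed.
Retro can't be placed before 5pm — that is slot 5 counting from 1pm — so the schedule must run through at least 5 slots.
6 works (last occupied slot: 6pm): for example Kickoff in 3pm, DesignReview in 2pm, Retro in 5pm, Roadmap in 6pm, Onboarding in 4pm, OffsitePrep in 1pm.

6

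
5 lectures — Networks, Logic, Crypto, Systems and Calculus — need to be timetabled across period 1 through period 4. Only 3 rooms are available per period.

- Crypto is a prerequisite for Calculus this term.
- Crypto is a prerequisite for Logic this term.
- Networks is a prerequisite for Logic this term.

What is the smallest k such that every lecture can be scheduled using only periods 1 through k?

2

The precedence chain requires at least 2 distinct periods.
With at most 3 per period and 5 lectures, at least 2 periods are needed.
2 works (last occupied period: period 2): for example Crypto=period 1, Logic=period 2, Systems=period 1, Calculus=period 2, Networks=period 1.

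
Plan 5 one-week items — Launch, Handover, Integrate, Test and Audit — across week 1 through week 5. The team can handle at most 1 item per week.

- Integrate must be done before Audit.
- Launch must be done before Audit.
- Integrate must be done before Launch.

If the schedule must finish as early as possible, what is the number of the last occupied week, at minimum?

5

The precedence chain requires at least 3 distinct weeks.
With at most 1 per week and 5 tasks, at least 5 weeks are needed.
5 works (last occupied week: week 5): for example Launch=week 2; Audit=week 3; Test=week 5; Integrate=week 1; Handover=week 4.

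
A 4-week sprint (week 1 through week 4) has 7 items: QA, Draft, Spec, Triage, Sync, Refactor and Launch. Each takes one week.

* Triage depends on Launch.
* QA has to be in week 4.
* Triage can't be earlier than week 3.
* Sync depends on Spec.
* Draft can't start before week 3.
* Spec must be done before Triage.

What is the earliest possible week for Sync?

week 2

Precedence pushes Sync to at least week 2.
Sync at week 2 is achievable: Spec in week 1; Draft in week 3; Triage in week 3; QA in week 4; Launch in week 1; Sync in week 2; Refactor in week 1.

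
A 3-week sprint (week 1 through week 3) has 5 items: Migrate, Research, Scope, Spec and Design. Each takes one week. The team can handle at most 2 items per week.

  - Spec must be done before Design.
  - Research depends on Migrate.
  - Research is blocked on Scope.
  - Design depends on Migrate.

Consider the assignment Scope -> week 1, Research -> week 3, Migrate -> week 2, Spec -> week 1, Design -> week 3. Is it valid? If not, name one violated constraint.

Research depends on Migrate — holds.
Design depends on Migrate — holds.
Spec must be done before Design — holds.
The team can handle at most 2 items per week — holds.
Research is blocked on Scope — holds.

Yes, all constraints hold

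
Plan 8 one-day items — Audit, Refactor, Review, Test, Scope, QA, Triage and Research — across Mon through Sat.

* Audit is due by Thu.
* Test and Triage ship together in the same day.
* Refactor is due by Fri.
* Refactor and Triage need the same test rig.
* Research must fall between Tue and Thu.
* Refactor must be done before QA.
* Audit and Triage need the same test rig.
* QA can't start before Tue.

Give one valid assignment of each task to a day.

Triage in Tue, Review in Mon, QA in Tue, Test in Tue, Refactor in Mon, Audit in Mon, Scope in Mon, Research in Tue

Checking: Refactor(Mon) before QA(Tue); Refactor(Mon) != Triage(Tue); Audit(Mon) != Triage(Tue); Test = Triage = Tue; Refactor=Mon in [Mon,Fri]; Audit=Mon in [Mon,Thu]; QA=Tue in [Tue,Sat]; Research=Tue in [Tue,Thu].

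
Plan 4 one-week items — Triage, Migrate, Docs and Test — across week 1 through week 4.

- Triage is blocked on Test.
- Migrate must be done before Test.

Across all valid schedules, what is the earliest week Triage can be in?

Precedence pushes Triage to at least week 3.
Triage at week 3 is achievable: Docs=week 1; Migrate=week 1; Triage=week 3; Test=week 2.

week 3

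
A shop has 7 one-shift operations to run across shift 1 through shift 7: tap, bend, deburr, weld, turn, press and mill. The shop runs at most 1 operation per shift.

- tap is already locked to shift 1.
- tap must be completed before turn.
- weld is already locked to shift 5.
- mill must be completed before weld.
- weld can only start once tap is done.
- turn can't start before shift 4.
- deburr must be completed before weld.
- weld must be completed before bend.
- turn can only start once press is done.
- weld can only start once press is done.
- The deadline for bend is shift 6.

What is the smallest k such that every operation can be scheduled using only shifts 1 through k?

The precedence chain requires at least 3 distinct shifts.
With at most 1 per shift and 7 operations, at least 7 shifts are needed.
Propagating the time windows through the other constraints, bend can't land before shift 6, so the schedule must run through at least shift 6.
7 works (last occupied shift: shift 7): for example bend=shift 6; turn=shift 7; tap=shift 1; press=shift 2; weld=shift 5; deburr=shift 3; mill=shift 4.

7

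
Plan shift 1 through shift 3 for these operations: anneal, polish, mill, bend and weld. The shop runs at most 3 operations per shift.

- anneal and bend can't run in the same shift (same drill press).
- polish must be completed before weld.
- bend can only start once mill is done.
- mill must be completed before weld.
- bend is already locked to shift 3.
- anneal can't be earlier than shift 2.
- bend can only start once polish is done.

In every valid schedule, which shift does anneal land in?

anneal's window is shift 2–shift 3.
bend is fixed at shift 3, and anneal can't share a shift with bend.
So anneal must be shift 2.

shift 2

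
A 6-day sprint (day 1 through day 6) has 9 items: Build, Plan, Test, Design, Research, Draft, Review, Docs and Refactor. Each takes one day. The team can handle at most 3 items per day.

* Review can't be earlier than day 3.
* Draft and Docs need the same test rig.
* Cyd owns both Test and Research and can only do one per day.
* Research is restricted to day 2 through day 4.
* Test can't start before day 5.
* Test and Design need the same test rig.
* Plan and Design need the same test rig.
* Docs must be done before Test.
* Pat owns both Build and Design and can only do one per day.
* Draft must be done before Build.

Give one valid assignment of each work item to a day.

Docs -> day 2; Plan -> day 1; Refactor -> day 1; Research -> day 2; Draft -> day 1; Review -> day 3; Test -> day 5; Build -> day 2; Design -> day 3

Checking: Docs(day 2) before Test(day 5); Draft(day 1) before Build(day 2); Test(day 5) != Design(day 3); Draft(day 1) != Docs(day 2); Test(day 5) != Research(day 2); Plan(day 1) != Design(day 3); Build(day 2) != Design(day 3); Test=day 5 in [day 5,day 6]; Review=day 3 in [day 3,day 6]; Research=day 2 in [day 2,day 4]; max 3 per day (cap 3).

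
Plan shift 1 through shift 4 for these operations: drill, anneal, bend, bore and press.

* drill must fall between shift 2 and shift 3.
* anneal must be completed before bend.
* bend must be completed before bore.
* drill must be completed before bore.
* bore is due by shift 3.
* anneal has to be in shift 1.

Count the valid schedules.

4

Enumerating: anneal -> shift 1, drill -> shift 2, bend -> shift 2, press -> shift 1, bore -> shift 3 | anneal -> shift 1, bend -> shift 2, drill -> shift 2, bore -> shift 3, press -> shift 2 | press -> shift 3; anneal -> shift 1; bend -> shift 2; drill -> shift 2; bore -> shift 3 | drill -> shift 2, press -> shift 4, bore -> shift 3, bend -> shift 2, anneal -> shift 1.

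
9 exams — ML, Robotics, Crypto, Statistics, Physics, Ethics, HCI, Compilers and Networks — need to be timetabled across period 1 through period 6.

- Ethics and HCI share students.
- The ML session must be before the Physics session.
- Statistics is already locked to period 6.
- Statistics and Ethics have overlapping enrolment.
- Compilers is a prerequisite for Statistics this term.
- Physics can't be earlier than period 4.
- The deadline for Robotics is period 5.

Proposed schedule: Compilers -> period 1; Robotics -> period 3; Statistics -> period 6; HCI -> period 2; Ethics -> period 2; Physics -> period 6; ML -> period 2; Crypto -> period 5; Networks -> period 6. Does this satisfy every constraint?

Statistics and Ethics have overlapping enrolment — holds.
The deadline for Robotics is period 5 — holds.
Ethics and HCI share students — violated.
Compilers is a prerequisite for Statistics this term — holds.
Statistics is already locked to period 6 — holds.
Physics can't be earlier than period 4 — holds.
The ML session must be before the Physics session — holds.

Invalid. Ethics and HCI share students.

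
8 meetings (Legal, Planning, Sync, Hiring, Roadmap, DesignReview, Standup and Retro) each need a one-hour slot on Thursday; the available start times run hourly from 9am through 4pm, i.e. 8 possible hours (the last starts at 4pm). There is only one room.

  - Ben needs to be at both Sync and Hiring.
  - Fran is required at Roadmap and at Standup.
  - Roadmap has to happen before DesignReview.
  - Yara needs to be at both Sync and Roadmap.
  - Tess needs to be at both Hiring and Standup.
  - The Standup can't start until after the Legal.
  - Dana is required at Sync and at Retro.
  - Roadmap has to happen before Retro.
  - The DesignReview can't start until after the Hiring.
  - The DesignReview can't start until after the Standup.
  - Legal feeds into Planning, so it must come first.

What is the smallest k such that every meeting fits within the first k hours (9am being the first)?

The precedence chain requires at least 3 distinct hours.
With at most 1 per hour and 8 meetings, at least 8 hours are needed.
8 works (last occupied hour: 4pm): for example DesignReview in 1pm; Sync in 4pm; Hiring in 12pm; Legal in 9am; Planning in 2pm; Standup in 11am; Retro in 3pm; Roadmap in 10am.

8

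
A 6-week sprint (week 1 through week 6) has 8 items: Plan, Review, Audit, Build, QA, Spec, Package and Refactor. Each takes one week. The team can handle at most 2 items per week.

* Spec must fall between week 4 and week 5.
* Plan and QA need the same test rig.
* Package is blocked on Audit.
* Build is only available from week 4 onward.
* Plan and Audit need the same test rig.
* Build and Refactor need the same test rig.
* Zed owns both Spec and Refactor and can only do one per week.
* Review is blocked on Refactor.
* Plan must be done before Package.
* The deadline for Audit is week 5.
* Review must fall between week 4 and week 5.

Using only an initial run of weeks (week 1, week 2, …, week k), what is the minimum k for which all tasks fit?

5

The precedence chain requires at least 2 distinct weeks.
With at most 2 per week and 8 tasks, at least 4 weeks are needed.
Review can't be placed before week 4, so the schedule must run through at least week 4.
Could 4 weeks be enough, i.e. nothing placed later than week 4? No: Review's window within 4 weeks is {week 4}; Build's window within 4 weeks is {week 4}; Spec's window within 4 weeks is {week 4}; that puts Review, Build and Spec all in week 4 — more than 2 per week.
So 4 weeks is not enough.
5 works (last occupied week: week 5): for example Package -> week 3, Build -> week 4, Audit -> week 2, Spec -> week 5, Plan -> week 1, QA -> week 2, Review -> week 4, Refactor -> week 1.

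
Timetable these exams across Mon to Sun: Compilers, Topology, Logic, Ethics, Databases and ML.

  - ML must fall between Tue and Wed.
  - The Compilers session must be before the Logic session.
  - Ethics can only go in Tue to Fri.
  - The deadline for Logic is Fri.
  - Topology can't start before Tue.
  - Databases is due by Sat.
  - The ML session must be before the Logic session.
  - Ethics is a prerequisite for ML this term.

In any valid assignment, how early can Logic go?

Precedence pushes Logic to at least Thu; Logic's own window allows nothing later than Fri.
Logic at Thu is achievable: Databases in Mon, Topology in Tue, Ethics in Tue, Logic in Thu, ML in Wed, Compilers in Mon.

Thu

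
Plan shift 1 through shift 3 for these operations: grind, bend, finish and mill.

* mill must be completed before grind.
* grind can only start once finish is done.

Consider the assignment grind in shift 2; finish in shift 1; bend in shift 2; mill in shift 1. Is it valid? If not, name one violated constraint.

Yes, all constraints hold

grind can only start once finish is done — holds.
mill must be completed before grind — holds.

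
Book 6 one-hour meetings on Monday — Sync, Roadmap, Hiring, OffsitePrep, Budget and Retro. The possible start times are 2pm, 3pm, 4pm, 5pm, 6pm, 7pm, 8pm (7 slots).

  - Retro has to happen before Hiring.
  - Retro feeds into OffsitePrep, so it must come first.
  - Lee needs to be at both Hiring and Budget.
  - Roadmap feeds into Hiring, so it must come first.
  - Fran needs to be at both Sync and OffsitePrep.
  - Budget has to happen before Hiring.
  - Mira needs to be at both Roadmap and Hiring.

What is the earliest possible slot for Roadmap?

Downstream work caps Roadmap at 7pm.
Roadmap at 2pm is achievable: Roadmap -> 2pm, OffsitePrep -> 3pm, Retro -> 2pm, Budget -> 2pm, Sync -> 2pm, Hiring -> 3pm.

2pm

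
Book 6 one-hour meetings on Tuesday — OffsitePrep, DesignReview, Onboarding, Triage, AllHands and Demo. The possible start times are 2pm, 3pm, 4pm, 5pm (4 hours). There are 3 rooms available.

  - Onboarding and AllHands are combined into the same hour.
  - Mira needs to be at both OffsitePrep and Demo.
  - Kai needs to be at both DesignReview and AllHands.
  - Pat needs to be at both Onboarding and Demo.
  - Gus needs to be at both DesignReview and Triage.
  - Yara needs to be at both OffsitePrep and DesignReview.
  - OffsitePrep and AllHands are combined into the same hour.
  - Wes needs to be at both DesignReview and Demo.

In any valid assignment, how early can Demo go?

Demo at 2pm is achievable: DesignReview in 4pm, Demo in 2pm, AllHands in 3pm, Triage in 2pm, OffsitePrep in 3pm, Onboarding in 3pm.

2pm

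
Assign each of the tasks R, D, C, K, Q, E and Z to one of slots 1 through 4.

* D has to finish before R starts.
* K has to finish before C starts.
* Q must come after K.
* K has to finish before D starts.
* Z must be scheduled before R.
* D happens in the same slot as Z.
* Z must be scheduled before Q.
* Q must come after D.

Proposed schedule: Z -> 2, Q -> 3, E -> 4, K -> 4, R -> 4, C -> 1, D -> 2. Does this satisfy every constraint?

No — it violates: K has to finish before C starts

D has to finish before R starts — holds.
Q must come after K — violated.
Z must be scheduled before Q — holds.
K has to finish before C starts — violated.
D happens in the same slot as Z — holds.
Z must be scheduled before R — holds.
K has to finish before D starts — violated.
Q must come after D — holds.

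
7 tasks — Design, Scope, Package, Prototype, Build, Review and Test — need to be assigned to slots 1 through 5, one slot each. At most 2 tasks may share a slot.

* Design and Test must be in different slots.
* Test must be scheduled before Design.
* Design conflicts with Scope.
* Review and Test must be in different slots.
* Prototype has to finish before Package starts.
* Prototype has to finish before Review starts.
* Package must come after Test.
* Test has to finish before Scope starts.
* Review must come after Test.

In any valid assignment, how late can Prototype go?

Downstream work caps Prototype at 4.
Prototype at 4 is achievable: Design=2; Scope=3; Review=5; Test=1; Prototype=4; Package=5; Build=1.

4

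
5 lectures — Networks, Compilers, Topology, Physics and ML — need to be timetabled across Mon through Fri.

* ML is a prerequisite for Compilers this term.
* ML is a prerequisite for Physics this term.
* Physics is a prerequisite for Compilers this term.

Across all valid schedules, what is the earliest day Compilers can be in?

Wed

Precedence pushes Compilers to at least Wed.
Compilers at Wed is achievable: Physics=Tue; Topology=Mon; Networks=Mon; ML=Mon; Compilers=Wed.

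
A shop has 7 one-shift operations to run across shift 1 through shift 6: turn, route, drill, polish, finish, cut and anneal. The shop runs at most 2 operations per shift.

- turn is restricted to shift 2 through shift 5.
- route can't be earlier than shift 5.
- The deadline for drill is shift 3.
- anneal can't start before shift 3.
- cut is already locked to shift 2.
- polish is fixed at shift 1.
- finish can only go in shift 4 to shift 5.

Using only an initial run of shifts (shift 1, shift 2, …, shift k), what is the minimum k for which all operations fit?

With at most 2 per shift and 7 operations, at least 4 shifts are needed.
route can't be placed before shift 5, so the schedule must run through at least shift 5.
5 works (last occupied shift: shift 5): for example finish -> shift 4, turn -> shift 2, anneal -> shift 3, cut -> shift 2, polish -> shift 1, route -> shift 5, drill -> shift 1.

5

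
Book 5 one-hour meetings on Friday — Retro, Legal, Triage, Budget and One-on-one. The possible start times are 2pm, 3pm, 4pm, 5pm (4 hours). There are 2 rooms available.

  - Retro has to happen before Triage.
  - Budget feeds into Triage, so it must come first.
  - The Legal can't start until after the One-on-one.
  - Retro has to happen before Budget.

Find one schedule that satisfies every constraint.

Triage=4pm, Budget=3pm, One-on-one=2pm, Legal=3pm, Retro=2pm

Checking: Retro(2pm) before Budget(3pm); Budget(3pm) before Triage(4pm); One-on-one(2pm) before Legal(3pm); Retro(2pm) before Triage(4pm); max 2 per hour (cap 2).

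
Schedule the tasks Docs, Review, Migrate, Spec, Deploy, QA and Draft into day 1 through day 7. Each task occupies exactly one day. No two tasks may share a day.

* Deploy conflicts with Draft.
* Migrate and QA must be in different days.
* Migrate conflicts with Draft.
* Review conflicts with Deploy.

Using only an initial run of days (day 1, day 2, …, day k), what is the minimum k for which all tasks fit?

7 days

With at most 1 per day and 7 tasks, at least 7 days are needed.
7 works (last occupied day: day 7): for example Spec in day 4, Docs in day 1, Draft in day 7, QA in day 6, Review in day 2, Deploy in day 5, Migrate in day 3.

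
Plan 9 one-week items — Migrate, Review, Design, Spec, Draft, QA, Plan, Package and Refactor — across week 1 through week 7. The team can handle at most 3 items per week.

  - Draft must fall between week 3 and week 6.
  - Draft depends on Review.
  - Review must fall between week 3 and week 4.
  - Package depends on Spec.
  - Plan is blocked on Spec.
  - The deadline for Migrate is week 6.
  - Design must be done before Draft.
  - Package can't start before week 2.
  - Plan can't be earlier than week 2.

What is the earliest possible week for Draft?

Draft is available from week 3; precedence pushes Draft to at least week 4; Draft's own window allows nothing later than week 6.
Draft at week 4 is achievable: Spec -> week 1, Review -> week 3, Draft -> week 4, Design -> week 1, QA -> week 2, Plan -> week 2, Migrate -> week 1, Refactor -> week 3, Package -> week 2.

week 4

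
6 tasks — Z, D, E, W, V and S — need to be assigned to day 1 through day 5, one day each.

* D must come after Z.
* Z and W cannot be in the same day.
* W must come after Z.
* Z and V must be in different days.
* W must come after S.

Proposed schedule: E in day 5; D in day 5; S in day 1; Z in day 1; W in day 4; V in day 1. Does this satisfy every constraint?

Z and W cannot be in the same day — holds.
D must come after Z — holds.
W must come after Z — holds.
W must come after S — holds.
Z and V must be in different days — violated.

No — it violates: Z and V must be in different days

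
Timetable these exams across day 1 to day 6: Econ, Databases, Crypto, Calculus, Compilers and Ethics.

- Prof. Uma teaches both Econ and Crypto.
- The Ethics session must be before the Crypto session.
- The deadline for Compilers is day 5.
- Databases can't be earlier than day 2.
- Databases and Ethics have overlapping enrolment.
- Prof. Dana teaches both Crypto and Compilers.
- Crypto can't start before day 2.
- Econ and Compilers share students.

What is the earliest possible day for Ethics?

day 1

Downstream work caps Ethics at day 5.
Ethics at day 1 is achievable: Calculus -> day 1; Econ -> day 3; Crypto -> day 2; Ethics -> day 1; Compilers -> day 1; Databases -> day 2.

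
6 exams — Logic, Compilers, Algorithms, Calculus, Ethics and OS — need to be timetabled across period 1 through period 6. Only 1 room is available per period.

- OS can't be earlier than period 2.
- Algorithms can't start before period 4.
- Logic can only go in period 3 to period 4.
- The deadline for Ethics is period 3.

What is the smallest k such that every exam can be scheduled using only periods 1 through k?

With at most 1 per period and 6 exams, at least 6 periods are needed.
Algorithms can't be placed before period 4, so the schedule must run through at least period 4.
6 works (last occupied period: period 6): for example Algorithms=period 4; OS=period 2; Ethics=period 1; Logic=period 3; Calculus=period 6; Compilers=period 5.

6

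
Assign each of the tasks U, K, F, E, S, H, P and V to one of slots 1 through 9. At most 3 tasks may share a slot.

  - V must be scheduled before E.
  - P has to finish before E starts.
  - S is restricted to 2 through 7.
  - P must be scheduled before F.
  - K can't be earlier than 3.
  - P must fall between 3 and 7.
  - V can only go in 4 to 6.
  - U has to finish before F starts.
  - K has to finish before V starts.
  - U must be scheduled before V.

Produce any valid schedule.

S -> 2, F -> 4, K -> 3, H -> 1, P -> 3, E -> 5, U -> 1, V -> 4

Checking: P(3) before E(5); K(3) before V(4); P(3) before F(4); U(1) before V(4); V(4) before E(5); U(1) before F(4); P=3 in [3,7]; K=3 in [3,9]; V=4 in [4,6]; S=2 in [2,7]; max 2 per slot (cap 3).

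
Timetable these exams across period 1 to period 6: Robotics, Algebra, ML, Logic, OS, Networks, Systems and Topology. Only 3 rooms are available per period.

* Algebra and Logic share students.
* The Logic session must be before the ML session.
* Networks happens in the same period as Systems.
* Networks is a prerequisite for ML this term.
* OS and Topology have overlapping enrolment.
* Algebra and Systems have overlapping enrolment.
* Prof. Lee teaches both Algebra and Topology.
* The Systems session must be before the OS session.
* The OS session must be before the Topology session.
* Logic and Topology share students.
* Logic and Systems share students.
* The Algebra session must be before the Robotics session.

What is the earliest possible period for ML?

period 3

Precedence pushes ML to at least period 2.
ML at period 3 is achievable: Topology -> period 4, OS -> period 2, Systems -> period 1, Networks -> period 1, Logic -> period 2, Algebra -> period 3, ML -> period 3, Robotics -> period 4.
Nothing earlier works — the conflict and capacity constraints rule out every period before period 3.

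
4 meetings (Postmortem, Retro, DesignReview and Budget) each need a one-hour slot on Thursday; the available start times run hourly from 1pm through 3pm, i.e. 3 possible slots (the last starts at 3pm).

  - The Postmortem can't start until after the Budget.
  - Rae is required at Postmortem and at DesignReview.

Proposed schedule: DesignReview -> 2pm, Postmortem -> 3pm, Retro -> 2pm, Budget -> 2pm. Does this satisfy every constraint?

The Postmortem can't start until after the Budget — holds.
Rae is required at Postmortem and at DesignReview — holds.

Yes, all constraints hold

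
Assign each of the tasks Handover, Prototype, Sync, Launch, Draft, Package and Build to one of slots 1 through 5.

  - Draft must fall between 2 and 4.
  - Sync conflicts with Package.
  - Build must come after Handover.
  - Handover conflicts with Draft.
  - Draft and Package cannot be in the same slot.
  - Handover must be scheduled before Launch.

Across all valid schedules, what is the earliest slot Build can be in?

2

Precedence pushes Build to at least 2.
Build at 2 is achievable: Prototype -> 1, Draft -> 2, Sync -> 1, Package -> 3, Handover -> 1, Build -> 2, Launch -> 2.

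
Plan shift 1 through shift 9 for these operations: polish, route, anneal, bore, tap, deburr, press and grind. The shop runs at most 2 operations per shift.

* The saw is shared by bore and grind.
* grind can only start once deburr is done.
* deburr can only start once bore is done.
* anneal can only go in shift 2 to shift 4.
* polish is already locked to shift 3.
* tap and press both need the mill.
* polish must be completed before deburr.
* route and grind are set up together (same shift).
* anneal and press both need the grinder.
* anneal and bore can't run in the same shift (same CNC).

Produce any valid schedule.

bore in shift 1; tap in shift 1; press in shift 3; grind in shift 5; anneal in shift 2; polish in shift 3; deburr in shift 4; route in shift 5

Checking: deburr(shift 4) before grind(shift 5); polish(shift 3) before deburr(shift 4); bore(shift 1) before deburr(shift 4); tap(shift 1) != press(shift 3); anneal(shift 2) != press(shift 3); anneal(shift 2) != bore(shift 1); bore(shift 1) != grind(shift 5); route = grind = shift 5; anneal=shift 2 in [shift 2,shift 4]; polish=shift 3 in [shift 3,shift 3]; max 2 per shift (cap 2).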